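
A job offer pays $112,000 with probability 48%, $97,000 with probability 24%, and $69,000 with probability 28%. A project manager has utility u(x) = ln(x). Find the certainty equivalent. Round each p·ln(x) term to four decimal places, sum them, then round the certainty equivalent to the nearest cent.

$94,475.89

E[u] = 0.48·ln(112000) + 0.24·ln(97000) + 0.28·ln(69000) = 5.5806 + 2.7558 + 3.1197 = 11.4561
CE = e^11.4561 ≈ 94475.89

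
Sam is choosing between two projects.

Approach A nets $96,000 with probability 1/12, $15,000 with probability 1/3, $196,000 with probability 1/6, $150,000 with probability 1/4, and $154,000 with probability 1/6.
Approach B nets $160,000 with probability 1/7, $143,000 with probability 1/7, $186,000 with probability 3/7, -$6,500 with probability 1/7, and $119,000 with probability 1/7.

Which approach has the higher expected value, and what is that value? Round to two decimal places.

Approach B ($139,071.43)

Approach A = 1/12 × 96000 + 1/3 × 15000 + 1/6 × 196000 + 1/4 × 150000 + 1/6 × 154000 = 8000 + 5000 + 32666.6667 + 37500 + 25666.6667 = 108833.3333
Approach B = 1/7 × 160000 + 1/7 × 143000 + 3/7 × 186000 + 1/7 × (-6500) + 1/7 × 119000 = 22857.1429 + 20428.5714 + 79714.2857 − 928.5714 + 17000 = 139071.4286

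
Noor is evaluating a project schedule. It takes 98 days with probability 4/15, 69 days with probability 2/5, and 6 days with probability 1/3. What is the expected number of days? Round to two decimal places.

55.73 days

EV = 4/15 × 98 + 2/5 × 69 + 1/3 × 6 = 26.1333 + 27.6 + 2 = 55.7333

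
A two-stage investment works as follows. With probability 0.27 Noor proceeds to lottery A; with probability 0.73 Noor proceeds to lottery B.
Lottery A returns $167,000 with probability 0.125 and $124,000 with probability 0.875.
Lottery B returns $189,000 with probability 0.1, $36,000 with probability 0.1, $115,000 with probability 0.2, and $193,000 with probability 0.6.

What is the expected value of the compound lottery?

EV(A) = 0.125 × 167000 + 0.875 × 124000 = 20875 + 108500 = 129375
EV(B) = 0.1 × 189000 + 0.1 × 36000 + 0.2 × 115000 + 0.6 × 193000 = 18900 + 3600 + 23000 + 115800 = 161300
Overall = 0.27 × 129375 + 0.73 × 161300 = 34931.25 + 117749 = 152680.25

$152,680.25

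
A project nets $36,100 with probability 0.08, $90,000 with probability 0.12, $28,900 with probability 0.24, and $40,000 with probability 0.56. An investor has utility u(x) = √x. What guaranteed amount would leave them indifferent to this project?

E[u] = 0.08·√36100 + 0.12·√90000 + 0.24·√28900 + 0.56·√40000 = 0.08·190 + 0.12·300 + 0.24·170 + 0.56·200 = 204
CE = (204)² = 41616

$41,616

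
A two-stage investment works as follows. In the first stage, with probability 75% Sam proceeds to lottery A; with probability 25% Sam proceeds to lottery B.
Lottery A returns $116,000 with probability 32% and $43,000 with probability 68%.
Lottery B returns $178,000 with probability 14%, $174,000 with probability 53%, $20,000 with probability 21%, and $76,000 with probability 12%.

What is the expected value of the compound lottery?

$82,385

EV(A) = 0.32 × 116000 + 0.68 × 43000 = 37120 + 29240 = 66360
EV(B) = 0.14 × 178000 + 0.53 × 174000 + 0.21 × 20000 + 0.12 × 76000 = 24920 + 92220 + 4200 + 9120 = 130460
Overall = 0.75 × 66360 + 0.25 × 130460 = 49770 + 32615 = 82385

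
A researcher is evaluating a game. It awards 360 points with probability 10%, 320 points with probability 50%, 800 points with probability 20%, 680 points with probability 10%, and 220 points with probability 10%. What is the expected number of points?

EV = 0.1 × 360 + 0.5 × 320 + 0.2 × 800 + 0.1 × 680 + 0.1 × 220 = 36 + 160 + 160 + 68 + 22 = 446

446 points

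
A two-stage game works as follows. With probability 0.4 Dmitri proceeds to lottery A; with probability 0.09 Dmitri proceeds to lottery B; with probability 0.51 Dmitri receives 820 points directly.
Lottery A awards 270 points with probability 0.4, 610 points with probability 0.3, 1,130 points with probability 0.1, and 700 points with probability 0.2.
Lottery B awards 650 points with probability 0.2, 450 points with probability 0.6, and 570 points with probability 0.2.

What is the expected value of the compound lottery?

EV(A) = 0.4 × 270 + 0.3 × 610 + 0.1 × 1130 + 0.2 × 700 = 108 + 183 + 113 + 140 = 544
EV(B) = 0.2 × 650 + 0.6 × 450 + 0.2 × 570 = 130 + 270 + 114 = 514
Branch C: 820 (certain)
Overall = 0.4 × 544 + 0.09 × 514 + 0.51 × 820 = 217.6 + 46.26 + 418.2 = 682.06

682.06 points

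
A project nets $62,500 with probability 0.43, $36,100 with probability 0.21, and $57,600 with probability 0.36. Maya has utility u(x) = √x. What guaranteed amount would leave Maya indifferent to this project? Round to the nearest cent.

$54,662.44

E[u] = 0.43·√62500 + 0.21·√36100 + 0.36·√57600 = 0.43·250 + 0.21·190 + 0.36·240 = 233.8
CE = (233.8)² = 54662.44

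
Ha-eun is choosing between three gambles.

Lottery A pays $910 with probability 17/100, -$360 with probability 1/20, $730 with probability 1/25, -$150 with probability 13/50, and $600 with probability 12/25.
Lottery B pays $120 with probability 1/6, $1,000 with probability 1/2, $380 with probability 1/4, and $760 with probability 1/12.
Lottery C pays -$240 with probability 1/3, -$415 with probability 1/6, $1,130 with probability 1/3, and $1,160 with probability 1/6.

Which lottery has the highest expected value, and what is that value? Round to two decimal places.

Lottery B ($678.33)

Lottery A = 17/100 × 910 + 1/20 × (-360) + 1/25 × 730 + 13/50 × (-150) + 12/25 × 600 = 154.7 − 18 + 29.2 − 39 + 288 = 414.9
Lottery B = 1/6 × 120 + 1/2 × 1000 + 1/4 × 380 + 1/12 × 760 = 20 + 500 + 95 + 63.3333 = 678.3333
Lottery C = 1/3 × (-240) + 1/6 × (-415) + 1/3 × 1130 + 1/6 × 1160 = -80 − 69.1667 + 376.6667 + 193.3333 = 420.8333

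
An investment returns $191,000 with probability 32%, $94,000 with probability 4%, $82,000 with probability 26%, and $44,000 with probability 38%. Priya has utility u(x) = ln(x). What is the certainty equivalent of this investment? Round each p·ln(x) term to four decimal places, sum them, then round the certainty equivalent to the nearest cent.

$85,297.46

E[u] = 0.32·ln(191000) + 0.04·ln(94000) + 0.26·ln(82000) + 0.38·ln(44000) = 3.8912 + 0.4580 + 2.9418 + 4.0629 = 11.3539
CE = e^11.3539 ≈ 85297.46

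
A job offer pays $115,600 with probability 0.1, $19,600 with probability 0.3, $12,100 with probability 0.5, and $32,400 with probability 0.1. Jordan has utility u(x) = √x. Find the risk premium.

$4,529

E[u] = 0.1·√115600 + 0.3·√19600 + 0.5·√12100 + 0.1·√32400 = 0.1·340 + 0.3·140 + 0.5·110 + 0.1·180 = 149
CE = (149)² = 22201
Risk premium = EV − CE = 26730 − 22201 = 4529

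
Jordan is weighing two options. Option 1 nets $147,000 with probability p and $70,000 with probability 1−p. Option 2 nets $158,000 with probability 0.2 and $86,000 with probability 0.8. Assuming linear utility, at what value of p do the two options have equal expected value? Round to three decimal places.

p = 0.395

EV(Option 2) = 0.2 × 158000 + 0.8 × 86000 = 31600 + 68800 = 100400
p·147000 + (1−p)·70000 = 100400
77000p + 70000 = 100400
p = (100400 − 70000) / 77000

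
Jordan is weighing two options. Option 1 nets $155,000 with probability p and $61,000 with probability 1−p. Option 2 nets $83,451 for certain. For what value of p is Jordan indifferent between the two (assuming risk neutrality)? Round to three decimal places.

p·155000 + (1−p)·61000 = 83451
94000p + 61000 = 83451
p = (83451 − 61000) / 94000

p = 0.239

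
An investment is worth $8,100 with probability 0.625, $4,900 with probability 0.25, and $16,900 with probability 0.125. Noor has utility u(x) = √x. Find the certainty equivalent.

$8,100

E[u] = 0.625·√8100 + 0.25·√4900 + 0.125·√16900 = 0.625·90 + 0.25·70 + 0.125·130 = 90
CE = (90)² = 8100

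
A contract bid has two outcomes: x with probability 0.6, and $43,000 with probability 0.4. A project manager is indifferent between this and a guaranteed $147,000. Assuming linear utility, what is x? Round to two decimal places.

x = $216,333.33

0.6·x + 0.4·43000 = 147000
0.6·x = 147000 − 17200 = 129800
x = 129800 / 0.6 = 216333.3333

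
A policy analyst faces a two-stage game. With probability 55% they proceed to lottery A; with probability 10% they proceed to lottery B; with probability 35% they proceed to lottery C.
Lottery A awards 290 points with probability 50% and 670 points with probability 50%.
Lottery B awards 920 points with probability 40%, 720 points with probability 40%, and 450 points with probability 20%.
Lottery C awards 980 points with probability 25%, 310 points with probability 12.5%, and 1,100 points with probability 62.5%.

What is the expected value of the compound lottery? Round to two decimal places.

678.54 points

EV(A) = 0.5 × 290 + 0.5 × 670 = 145 + 335 = 480
EV(B) = 0.4 × 920 + 0.4 × 720 + 0.2 × 450 = 368 + 288 + 90 = 746
EV(C) = 0.25 × 980 + 0.125 × 310 + 0.625 × 1100 = 245 + 38.75 + 687.5 = 971.25
Overall = 0.55 × 480 + 0.1 × 746 + 0.35 × 971.25 = 264 + 74.6 + 339.9375 = 678.5375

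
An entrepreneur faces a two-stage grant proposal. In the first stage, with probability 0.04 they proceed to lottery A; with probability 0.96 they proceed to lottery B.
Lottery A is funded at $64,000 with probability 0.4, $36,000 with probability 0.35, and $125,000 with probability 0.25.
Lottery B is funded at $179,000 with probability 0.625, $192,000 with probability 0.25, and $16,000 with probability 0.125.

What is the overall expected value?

$158,178

EV(A) = 0.4 × 64000 + 0.35 × 36000 + 0.25 × 125000 = 25600 + 12600 + 31250 = 69450
EV(B) = 0.625 × 179000 + 0.25 × 192000 + 0.125 × 16000 = 111875 + 48000 + 2000 = 161875
Overall = 0.04 × 69450 + 0.96 × 161875 = 2778 + 155400 = 158178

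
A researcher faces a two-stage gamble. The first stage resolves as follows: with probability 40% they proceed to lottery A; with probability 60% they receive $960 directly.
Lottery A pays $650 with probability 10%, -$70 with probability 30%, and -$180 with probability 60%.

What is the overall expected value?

$550.40

EV(A) = 0.1 × 650 + 0.3 × (-70) + 0.6 × (-180) = 65 − 21 − 108 = -64
Branch B: 960 (certain)
Overall = 0.4 × (-64) + 0.6 × 960 = -25.6 + 576 = 550.4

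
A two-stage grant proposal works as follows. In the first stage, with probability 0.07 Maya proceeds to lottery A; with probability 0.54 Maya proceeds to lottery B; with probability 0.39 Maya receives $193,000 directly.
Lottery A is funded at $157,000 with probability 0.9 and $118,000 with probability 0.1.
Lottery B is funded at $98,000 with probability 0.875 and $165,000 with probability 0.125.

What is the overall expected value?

$143,429.50

EV(A) = 0.9 × 157000 + 0.1 × 118000 = 141300 + 11800 = 153100
EV(B) = 0.875 × 98000 + 0.125 × 165000 = 85750 + 20625 = 106375
Branch C: 193000 (certain)
Overall = 0.07 × 153100 + 0.54 × 106375 + 0.39 × 193000 = 10717 + 57442.5 + 75270 = 143429.5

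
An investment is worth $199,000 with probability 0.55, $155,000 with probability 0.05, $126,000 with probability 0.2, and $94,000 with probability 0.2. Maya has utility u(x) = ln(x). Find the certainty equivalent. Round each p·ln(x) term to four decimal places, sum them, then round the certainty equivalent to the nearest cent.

$154,384.26

E[u] = 0.55·ln(199000) + 0.05·ln(155000) + 0.2·ln(126000) + 0.2·ln(94000) = 6.7106 + 0.5976 + 2.3488 + 2.2902 = 11.9472
CE = e^11.9472 ≈ 154384.26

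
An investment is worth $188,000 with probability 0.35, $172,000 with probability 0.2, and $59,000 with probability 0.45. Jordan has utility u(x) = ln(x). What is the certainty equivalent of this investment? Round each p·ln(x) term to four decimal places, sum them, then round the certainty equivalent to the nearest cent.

$109,633.69

E[u] = 0.35·ln(188000) + 0.2·ln(172000) + 0.45·ln(59000) = 4.2505 + 2.4110 + 4.9434 = 11.6049
CE = e^11.6049 ≈ 109633.69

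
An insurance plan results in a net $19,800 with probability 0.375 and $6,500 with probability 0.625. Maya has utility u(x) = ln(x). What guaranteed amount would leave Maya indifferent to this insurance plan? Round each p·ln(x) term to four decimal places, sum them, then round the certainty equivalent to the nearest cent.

$9,869.46

E[u] = 0.375·ln(19800) + 0.625·ln(6500) = 3.7100 + 5.4872 = 9.1972
CE = e^9.1972 ≈ 9869.46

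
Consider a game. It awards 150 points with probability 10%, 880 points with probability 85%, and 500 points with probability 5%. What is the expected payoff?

788 points

EV = 0.1 × 150 + 0.85 × 880 + 0.05 × 500 = 15 + 748 + 25 = 788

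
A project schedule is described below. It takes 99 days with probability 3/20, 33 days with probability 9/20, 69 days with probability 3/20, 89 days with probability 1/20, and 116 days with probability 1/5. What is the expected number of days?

EV = 3/20 × 99 + 9/20 × 33 + 3/20 × 69 + 1/20 × 89 + 1/5 × 116 = 14.85 + 14.85 + 10.35 + 4.45 + 23.2 = 67.7

67.7 days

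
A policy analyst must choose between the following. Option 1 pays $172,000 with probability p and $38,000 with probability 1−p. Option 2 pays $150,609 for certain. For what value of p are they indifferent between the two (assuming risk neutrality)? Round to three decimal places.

p = 0.840

p·172000 + (1−p)·38000 = 150609
134000p + 38000 = 150609
p = (150609 − 38000) / 134000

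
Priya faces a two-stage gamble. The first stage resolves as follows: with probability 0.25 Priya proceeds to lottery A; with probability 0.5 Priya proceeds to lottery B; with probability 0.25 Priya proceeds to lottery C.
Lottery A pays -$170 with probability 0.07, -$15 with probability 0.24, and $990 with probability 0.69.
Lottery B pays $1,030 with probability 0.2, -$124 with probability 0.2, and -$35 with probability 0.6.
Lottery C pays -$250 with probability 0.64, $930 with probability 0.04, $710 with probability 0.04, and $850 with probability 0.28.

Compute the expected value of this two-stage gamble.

$282.90

EV(A) = 0.07 × (-170) + 0.24 × (-15) + 0.69 × 990 = -11.9 − 3.6 + 683.1 = 667.6
EV(B) = 0.2 × 1030 + 0.2 × (-124) + 0.6 × (-35) = 206 − 24.8 − 21 = 160.2
EV(C) = 0.64 × (-250) + 0.04 × 930 + 0.04 × 710 + 0.28 × 850 = -160 + 37.2 + 28.4 + 238 = 143.6
Overall = 0.25 × 667.6 + 0.5 × 160.2 + 0.25 × 143.6 = 166.9 + 80.1 + 35.9 = 282.9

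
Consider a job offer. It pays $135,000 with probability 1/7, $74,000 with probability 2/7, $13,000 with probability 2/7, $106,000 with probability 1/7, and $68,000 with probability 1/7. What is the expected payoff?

EV = 1/7 × 135000 + 2/7 × 74000 + 2/7 × 13000 + 1/7 × 106000 + 1/7 × 68000 = 19285.7143 + 21142.8571 + 3714.2857 + 15142.8571 + 9714.2857 = 69000

$69,000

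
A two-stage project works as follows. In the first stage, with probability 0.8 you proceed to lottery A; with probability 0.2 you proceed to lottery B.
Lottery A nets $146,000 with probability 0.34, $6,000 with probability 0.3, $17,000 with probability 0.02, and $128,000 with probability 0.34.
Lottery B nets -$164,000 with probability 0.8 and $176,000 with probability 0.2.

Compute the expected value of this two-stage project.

$57,040

EV(A) = 0.34 × 146000 + 0.3 × 6000 + 0.02 × 17000 + 0.34 × 128000 = 49640 + 1800 + 340 + 43520 = 95300
EV(B) = 0.8 × (-164000) + 0.2 × 176000 = -131200 + 35200 = -96000
Overall = 0.8 × 95300 + 0.2 × (-96000) = 76240 − 19200 = 57040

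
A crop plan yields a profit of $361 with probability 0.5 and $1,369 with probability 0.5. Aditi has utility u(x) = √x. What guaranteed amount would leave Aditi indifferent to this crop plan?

E[u] = 0.5·√361 + 0.5·√1369 = 0.5·19 + 0.5·37 = 28
CE = (28)² = 784

$784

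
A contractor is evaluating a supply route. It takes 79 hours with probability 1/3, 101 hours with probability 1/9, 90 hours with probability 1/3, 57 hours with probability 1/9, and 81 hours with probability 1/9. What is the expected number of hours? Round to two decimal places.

82.89 hours

EV = 1/3 × 79 + 1/9 × 101 + 1/3 × 90 + 1/9 × 57 + 1/9 × 81 = 26.3333 + 11.2222 + 30 + 6.3333 + 9 = 82.8889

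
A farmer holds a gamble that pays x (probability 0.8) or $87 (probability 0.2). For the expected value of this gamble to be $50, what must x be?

0.8·x + 0.2·87 = 50
0.8·x = 50 − 17.4 = 32.6
x = 32.6 / 0.8 = 40.75

x = $40.75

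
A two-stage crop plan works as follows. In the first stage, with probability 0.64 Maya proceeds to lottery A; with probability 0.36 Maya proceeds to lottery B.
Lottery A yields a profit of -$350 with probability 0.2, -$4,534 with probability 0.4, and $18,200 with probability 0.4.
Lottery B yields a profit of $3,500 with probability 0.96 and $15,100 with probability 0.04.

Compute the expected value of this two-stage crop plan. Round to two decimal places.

$4,880.74

EV(A) = 0.2 × (-350) + 0.4 × (-4534) + 0.4 × 18200 = -70 − 1813.6 + 7280 = 5396.4
EV(B) = 0.96 × 3500 + 0.04 × 15100 = 3360 + 604 = 3964
Overall = 0.64 × 5396.4 + 0.36 × 3964 = 3453.696 + 1427.04 = 4880.736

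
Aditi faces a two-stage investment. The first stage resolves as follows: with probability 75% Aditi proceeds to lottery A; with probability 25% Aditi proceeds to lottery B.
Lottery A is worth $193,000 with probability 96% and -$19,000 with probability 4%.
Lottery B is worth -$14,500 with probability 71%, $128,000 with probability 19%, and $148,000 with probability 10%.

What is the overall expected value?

$145,596.25

EV(A) = 0.96 × 193000 + 0.04 × (-19000) = 185280 − 760 = 184520
EV(B) = 0.71 × (-14500) + 0.19 × 128000 + 0.1 × 148000 = -10295 + 24320 + 14800 = 28825
Overall = 0.75 × 184520 + 0.25 × 28825 = 138390 + 7206.25 = 145596.25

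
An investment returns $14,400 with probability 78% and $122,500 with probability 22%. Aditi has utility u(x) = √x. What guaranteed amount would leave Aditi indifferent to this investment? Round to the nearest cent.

E[u] = 0.78·√14400 + 0.22·√122500 = 0.78·120 + 0.22·350 = 170.6
CE = (170.6)² = 29104.36

$29,104.36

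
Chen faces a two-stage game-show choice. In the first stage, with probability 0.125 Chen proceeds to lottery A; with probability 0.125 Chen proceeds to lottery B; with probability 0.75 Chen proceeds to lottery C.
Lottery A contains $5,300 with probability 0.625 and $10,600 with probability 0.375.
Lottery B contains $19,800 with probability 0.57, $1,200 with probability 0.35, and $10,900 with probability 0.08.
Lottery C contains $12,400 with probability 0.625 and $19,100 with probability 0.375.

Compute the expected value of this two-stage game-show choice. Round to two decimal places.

EV(A) = 0.625 × 5300 + 0.375 × 10600 = 3312.5 + 3975 = 7287.5
EV(B) = 0.57 × 19800 + 0.35 × 1200 + 0.08 × 10900 = 11286 + 420 + 872 = 12578
EV(C) = 0.625 × 12400 + 0.375 × 19100 = 7750 + 7162.5 = 14912.5
Overall = 0.125 × 7287.5 + 0.125 × 12578 + 0.75 × 14912.5 = 910.9375 + 1572.25 + 11184.375 = 13667.5625

$13,667.56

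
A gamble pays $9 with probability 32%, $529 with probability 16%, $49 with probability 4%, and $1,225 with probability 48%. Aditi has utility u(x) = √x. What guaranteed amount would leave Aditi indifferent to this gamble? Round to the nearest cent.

$471.76

E[u] = 0.32·√9 + 0.16·√529 + 0.04·√49 + 0.48·√1225 = 0.32·3 + 0.16·23 + 0.04·7 + 0.48·35 = 21.72
CE = (21.72)² = 471.7584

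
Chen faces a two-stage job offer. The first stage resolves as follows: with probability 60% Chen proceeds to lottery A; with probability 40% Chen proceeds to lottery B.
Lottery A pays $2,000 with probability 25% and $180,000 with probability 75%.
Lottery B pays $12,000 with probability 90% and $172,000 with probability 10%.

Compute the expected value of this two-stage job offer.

$92,500

EV(A) = 0.25 × 2000 + 0.75 × 180000 = 500 + 135000 = 135500
EV(B) = 0.9 × 12000 + 0.1 × 172000 = 10800 + 17200 = 28000
Overall = 0.6 × 135500 + 0.4 × 28000 = 81300 + 11200 = 92500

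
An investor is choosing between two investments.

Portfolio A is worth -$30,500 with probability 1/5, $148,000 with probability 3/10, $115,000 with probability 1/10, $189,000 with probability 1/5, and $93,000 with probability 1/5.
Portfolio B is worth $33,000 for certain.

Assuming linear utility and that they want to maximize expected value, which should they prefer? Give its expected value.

Portfolio A ($106,200)

Portfolio A = 1/5 × (-30500) + 3/10 × 148000 + 1/10 × 115000 + 1/5 × 189000 + 1/5 × 93000 = -6100 + 44400 + 11500 + 37800 + 18600 = 106200
Portfolio B: 33000 (certain)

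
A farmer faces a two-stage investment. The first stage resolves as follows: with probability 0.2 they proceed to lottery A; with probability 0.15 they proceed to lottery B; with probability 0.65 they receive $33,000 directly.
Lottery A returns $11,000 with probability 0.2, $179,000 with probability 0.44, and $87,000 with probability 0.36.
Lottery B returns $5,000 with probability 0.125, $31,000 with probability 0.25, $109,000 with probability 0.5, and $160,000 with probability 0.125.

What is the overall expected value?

EV(A) = 0.2 × 11000 + 0.44 × 179000 + 0.36 × 87000 = 2200 + 78760 + 31320 = 112280
EV(B) = 0.125 × 5000 + 0.25 × 31000 + 0.5 × 109000 + 0.125 × 160000 = 625 + 7750 + 54500 + 20000 = 82875
Branch C: 33000 (certain)
Overall = 0.2 × 112280 + 0.15 × 82875 + 0.65 × 33000 = 22456 + 12431.25 + 21450 = 56337.25

$56,337.25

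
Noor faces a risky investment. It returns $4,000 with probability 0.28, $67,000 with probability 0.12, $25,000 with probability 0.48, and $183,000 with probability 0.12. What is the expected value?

EV = 0.28 × 4000 + 0.12 × 67000 + 0.48 × 25000 + 0.12 × 183000 = 1120 + 8040 + 12000 + 21960 = 43120

$43,120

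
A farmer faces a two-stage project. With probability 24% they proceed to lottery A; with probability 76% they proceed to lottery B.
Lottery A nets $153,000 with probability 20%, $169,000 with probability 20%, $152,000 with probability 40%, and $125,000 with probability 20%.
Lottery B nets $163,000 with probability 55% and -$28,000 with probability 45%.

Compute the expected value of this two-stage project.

$94,606

EV(A) = 0.2 × 153000 + 0.2 × 169000 + 0.4 × 152000 + 0.2 × 125000 = 30600 + 33800 + 60800 + 25000 = 150200
EV(B) = 0.55 × 163000 + 0.45 × (-28000) = 89650 − 12600 = 77050
Overall = 0.24 × 150200 + 0.76 × 77050 = 36048 + 58558 = 94606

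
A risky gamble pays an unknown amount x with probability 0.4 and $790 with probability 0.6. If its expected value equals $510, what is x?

0.4·x + 0.6·790 = 510
0.4·x = 510 − 474 = 36
x = 36 / 0.4 = 90

x = $90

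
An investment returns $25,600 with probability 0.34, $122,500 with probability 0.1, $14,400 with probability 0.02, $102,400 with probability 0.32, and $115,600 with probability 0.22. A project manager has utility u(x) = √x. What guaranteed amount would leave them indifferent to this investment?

$72,361

E[u] = 0.34·√25600 + 0.1·√122500 + 0.02·√14400 + 0.32·√102400 + 0.22·√115600 = 0.34·160 + 0.1·350 + 0.02·120 + 0.32·320 + 0.22·340 = 269
CE = (269)² = 72361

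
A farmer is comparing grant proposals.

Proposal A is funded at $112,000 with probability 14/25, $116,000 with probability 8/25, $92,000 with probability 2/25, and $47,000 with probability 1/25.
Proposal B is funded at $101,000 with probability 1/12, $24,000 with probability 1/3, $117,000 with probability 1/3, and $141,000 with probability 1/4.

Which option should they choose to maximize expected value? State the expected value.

Proposal A ($109,080)

Proposal A = 14/25 × 112000 + 8/25 × 116000 + 2/25 × 92000 + 1/25 × 47000 = 62720 + 37120 + 7360 + 1880 = 109080
Proposal B = 1/12 × 101000 + 1/3 × 24000 + 1/3 × 117000 + 1/4 × 141000 = 8416.6667 + 8000 + 39000 + 35250 = 90666.6667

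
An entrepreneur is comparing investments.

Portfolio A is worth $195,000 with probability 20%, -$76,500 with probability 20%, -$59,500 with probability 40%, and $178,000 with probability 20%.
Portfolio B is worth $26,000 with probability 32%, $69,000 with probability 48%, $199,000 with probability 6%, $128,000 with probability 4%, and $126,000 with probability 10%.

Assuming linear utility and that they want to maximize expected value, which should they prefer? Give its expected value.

Portfolio A = 0.2 × 195000 + 0.2 × (-76500) + 0.4 × (-59500) + 0.2 × 178000 = 39000 − 15300 − 23800 + 35600 = 35500
Portfolio B = 0.32 × 26000 + 0.48 × 69000 + 0.06 × 199000 + 0.04 × 128000 + 0.1 × 126000 = 8320 + 33120 + 11940 + 5120 + 12600 = 71100

Portfolio B ($71,100)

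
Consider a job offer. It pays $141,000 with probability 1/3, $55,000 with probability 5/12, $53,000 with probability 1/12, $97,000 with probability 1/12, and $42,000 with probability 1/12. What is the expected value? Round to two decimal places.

EV = 1/3 × 141000 + 5/12 × 55000 + 1/12 × 53000 + 1/12 × 97000 + 1/12 × 42000 = 47000 + 22916.6667 + 4416.6667 + 8083.3333 + 3500 = 85916.6667

$85,916.67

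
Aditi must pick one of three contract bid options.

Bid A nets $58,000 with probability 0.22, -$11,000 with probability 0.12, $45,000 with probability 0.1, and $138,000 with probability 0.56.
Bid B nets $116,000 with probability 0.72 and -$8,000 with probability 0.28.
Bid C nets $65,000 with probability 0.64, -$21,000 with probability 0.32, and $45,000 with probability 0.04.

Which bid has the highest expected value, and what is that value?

Bid A = 0.22 × 58000 + 0.12 × (-11000) + 0.1 × 45000 + 0.56 × 138000 = 12760 − 1320 + 4500 + 77280 = 93220
Bid B = 0.72 × 116000 + 0.28 × (-8000) = 83520 − 2240 = 81280
Bid C = 0.64 × 65000 + 0.32 × (-21000) + 0.04 × 45000 = 41600 − 6720 + 1800 = 36680

Bid A ($93,220)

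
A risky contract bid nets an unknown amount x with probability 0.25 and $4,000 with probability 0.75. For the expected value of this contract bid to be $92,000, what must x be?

0.25·x + 0.75·4000 = 92000
0.25·x = 92000 − 3000 = 89000
x = 89000 / 0.25 = 356000

x = $356,000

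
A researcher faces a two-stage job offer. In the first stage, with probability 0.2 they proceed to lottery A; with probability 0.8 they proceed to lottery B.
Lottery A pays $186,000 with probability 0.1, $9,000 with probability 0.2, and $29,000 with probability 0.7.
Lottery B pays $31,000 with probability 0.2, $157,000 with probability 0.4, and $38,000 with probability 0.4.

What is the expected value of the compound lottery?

EV(A) = 0.1 × 186000 + 0.2 × 9000 + 0.7 × 29000 = 18600 + 1800 + 20300 = 40700
EV(B) = 0.2 × 31000 + 0.4 × 157000 + 0.4 × 38000 = 6200 + 62800 + 15200 = 84200
Overall = 0.2 × 40700 + 0.8 × 84200 = 8140 + 67360 = 75500

$75,500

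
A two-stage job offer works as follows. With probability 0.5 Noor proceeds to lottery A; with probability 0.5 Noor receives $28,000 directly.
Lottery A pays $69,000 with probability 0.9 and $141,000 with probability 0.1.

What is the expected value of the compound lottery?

$52,100

EV(A) = 0.9 × 69000 + 0.1 × 141000 = 62100 + 14100 = 76200
Branch B: 28000 (certain)
Overall = 0.5 × 76200 + 0.5 × 28000 = 38100 + 14000 = 52100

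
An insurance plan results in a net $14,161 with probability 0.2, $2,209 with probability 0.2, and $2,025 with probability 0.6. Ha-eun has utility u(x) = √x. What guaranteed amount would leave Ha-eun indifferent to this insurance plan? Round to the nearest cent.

E[u] = 0.2·√14161 + 0.2·√2209 + 0.6·√2025 = 0.2·119 + 0.2·47 + 0.6·45 = 60.2
CE = (60.2)² = 3624.04

$3,624.04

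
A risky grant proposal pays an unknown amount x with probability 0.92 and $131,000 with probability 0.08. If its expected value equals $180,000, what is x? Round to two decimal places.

0.92·x + 0.08·131000 = 180000
0.92·x = 180000 − 10480 = 169520
x = 169520 / 0.92 = 184260.8696

x = $184,260.87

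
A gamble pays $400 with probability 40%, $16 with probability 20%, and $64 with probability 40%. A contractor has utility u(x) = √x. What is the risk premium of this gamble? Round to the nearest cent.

E[u] = 0.4·√400 + 0.2·√16 + 0.4·√64 = 0.4·20 + 0.2·4 + 0.4·8 = 12
CE = (12)² = 144
Risk premium = EV − CE = 188.8 − 144 = 44.8

$44.80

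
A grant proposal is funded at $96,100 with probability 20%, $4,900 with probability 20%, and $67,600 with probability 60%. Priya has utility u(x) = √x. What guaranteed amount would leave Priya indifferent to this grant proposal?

E[u] = 0.2·√96100 + 0.2·√4900 + 0.6·√67600 = 0.2·310 + 0.2·70 + 0.6·260 = 232
CE = (232)² = 53824

$53,824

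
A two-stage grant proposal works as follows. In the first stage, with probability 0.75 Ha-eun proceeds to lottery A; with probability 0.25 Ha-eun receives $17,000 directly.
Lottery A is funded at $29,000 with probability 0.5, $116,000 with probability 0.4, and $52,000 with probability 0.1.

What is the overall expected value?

$53,825

EV(A) = 0.5 × 29000 + 0.4 × 116000 + 0.1 × 52000 = 14500 + 46400 + 5200 = 66100
Branch B: 17000 (certain)
Overall = 0.75 × 66100 + 0.25 × 17000 = 49575 + 4250 = 53825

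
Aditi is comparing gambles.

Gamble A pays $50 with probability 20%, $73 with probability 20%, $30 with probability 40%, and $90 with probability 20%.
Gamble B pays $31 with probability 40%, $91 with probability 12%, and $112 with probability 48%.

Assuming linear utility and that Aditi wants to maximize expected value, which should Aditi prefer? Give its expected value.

Gamble B ($77.08)

Gamble A = 0.2 × 50 + 0.2 × 73 + 0.4 × 30 + 0.2 × 90 = 10 + 14.6 + 12 + 18 = 54.6
Gamble B = 0.4 × 31 + 0.12 × 91 + 0.48 × 112 = 12.4 + 10.92 + 53.76 = 77.08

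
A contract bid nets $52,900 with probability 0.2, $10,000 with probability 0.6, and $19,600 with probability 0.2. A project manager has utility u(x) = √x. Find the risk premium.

$2,544

E[u] = 0.2·√52900 + 0.6·√10000 + 0.2·√19600 = 0.2·230 + 0.6·100 + 0.2·140 = 134
CE = (134)² = 17956
Risk premium = EV − CE = 20500 − 17956 = 2544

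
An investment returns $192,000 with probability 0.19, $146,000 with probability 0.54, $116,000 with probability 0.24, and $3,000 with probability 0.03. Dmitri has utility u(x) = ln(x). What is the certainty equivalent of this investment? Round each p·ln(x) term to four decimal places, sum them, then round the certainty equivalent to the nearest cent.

E[u] = 0.19·ln(192000) + 0.54·ln(146000) + 0.24·ln(116000) + 0.03·ln(3000) = 2.3114 + 6.4213 + 2.7987 + 0.2402 = 11.7716
CE = e^11.7716 ≈ 129521.22

$129,521.22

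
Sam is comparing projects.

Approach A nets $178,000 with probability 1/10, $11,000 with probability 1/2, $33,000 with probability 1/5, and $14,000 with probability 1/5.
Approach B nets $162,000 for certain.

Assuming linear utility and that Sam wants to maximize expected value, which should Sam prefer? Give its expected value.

Approach B ($162,000)

Approach A = 1/10 × 178000 + 1/2 × 11000 + 1/5 × 33000 + 1/5 × 14000 = 17800 + 5500 + 6600 + 2800 = 32700
Approach B: 162000 (certain)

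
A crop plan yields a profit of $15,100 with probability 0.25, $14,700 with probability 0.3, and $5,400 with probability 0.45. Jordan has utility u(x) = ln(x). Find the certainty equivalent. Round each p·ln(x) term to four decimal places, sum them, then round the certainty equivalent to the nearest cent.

$9,430.46

E[u] = 0.25·ln(15100) + 0.3·ln(14700) + 0.45·ln(5400) = 2.4056 + 2.8787 + 3.8674 = 9.1517
CE = e^9.1517 ≈ 9430.46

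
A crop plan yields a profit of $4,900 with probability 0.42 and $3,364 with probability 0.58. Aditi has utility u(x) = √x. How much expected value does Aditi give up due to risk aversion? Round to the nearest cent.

$35.08

E[u] = 0.42·√4900 + 0.58·√3364 = 0.42·70 + 0.58·58 = 63.04
CE = (63.04)² = 3974.0416
Risk premium = EV − CE = 4009.12 − 3974.0416 = 35.0784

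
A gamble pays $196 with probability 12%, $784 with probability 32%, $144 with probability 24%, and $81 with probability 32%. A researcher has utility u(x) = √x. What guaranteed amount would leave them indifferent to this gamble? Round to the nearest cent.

$268.96

E[u] = 0.12·√196 + 0.32·√784 + 0.24·√144 + 0.32·√81 = 0.12·14 + 0.32·28 + 0.24·12 + 0.32·9 = 16.4
CE = (16.4)² = 268.96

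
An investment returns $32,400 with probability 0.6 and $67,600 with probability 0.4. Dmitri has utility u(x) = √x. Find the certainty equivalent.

$44,944

E[u] = 0.6·√32400 + 0.4·√67600 = 0.6·180 + 0.4·260 = 212
CE = (212)² = 44944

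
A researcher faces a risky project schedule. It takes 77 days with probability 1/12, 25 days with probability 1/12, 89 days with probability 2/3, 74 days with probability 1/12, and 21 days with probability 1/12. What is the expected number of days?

EV = 1/12 × 77 + 1/12 × 25 + 2/3 × 89 + 1/12 × 74 + 1/12 × 21 = 6.4167 + 2.0833 + 59.3333 + 6.1667 + 1.75 = 75.75

75.75 days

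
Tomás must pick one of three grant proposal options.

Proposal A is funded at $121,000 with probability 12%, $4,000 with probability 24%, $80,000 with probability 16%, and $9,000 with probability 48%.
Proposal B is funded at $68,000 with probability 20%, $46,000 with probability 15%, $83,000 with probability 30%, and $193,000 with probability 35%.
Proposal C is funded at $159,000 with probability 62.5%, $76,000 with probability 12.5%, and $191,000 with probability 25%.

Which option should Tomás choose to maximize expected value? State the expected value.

Proposal C ($156,625)

Proposal A = 0.12 × 121000 + 0.24 × 4000 + 0.16 × 80000 + 0.48 × 9000 = 14520 + 960 + 12800 + 4320 = 32600
Proposal B = 0.2 × 68000 + 0.15 × 46000 + 0.3 × 83000 + 0.35 × 193000 = 13600 + 6900 + 24900 + 67550 = 112950
Proposal C = 0.625 × 159000 + 0.125 × 76000 + 0.25 × 191000 = 99375 + 9500 + 47750 = 156625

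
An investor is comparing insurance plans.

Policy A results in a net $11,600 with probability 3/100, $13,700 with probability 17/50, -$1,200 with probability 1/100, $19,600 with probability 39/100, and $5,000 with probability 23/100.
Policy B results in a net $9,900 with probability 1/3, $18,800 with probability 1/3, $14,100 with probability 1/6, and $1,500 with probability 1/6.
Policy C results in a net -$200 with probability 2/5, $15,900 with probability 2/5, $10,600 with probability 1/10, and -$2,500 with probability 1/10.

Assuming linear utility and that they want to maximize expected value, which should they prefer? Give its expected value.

Policy A ($13,788)

Policy A = 3/100 × 11600 + 17/50 × 13700 + 1/100 × (-1200) + 39/100 × 19600 + 23/100 × 5000 = 348 + 4658 − 12 + 7644 + 1150 = 13788
Policy B = 1/3 × 9900 + 1/3 × 18800 + 1/6 × 14100 + 1/6 × 1500 = 3300 + 6266.6667 + 2350 + 250 = 12166.6667
Policy C = 2/5 × (-200) + 2/5 × 15900 + 1/10 × 10600 + 1/10 × (-2500) = -80 + 6360 + 1060 − 250 = 7090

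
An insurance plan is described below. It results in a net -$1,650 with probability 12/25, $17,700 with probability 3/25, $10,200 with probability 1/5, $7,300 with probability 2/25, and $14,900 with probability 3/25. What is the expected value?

$5,744

EV = 12/25 × (-1650) + 3/25 × 17700 + 1/5 × 10200 + 2/25 × 7300 + 3/25 × 14900 = -792 + 2124 + 2040 + 584 + 1788 = 5744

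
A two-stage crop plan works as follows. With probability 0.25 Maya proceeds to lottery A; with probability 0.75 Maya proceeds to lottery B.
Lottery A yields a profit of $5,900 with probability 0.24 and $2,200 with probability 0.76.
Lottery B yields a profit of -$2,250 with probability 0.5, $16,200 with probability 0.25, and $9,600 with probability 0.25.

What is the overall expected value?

$4,765.75

EV(A) = 0.24 × 5900 + 0.76 × 2200 = 1416 + 1672 = 3088
EV(B) = 0.5 × (-2250) + 0.25 × 16200 + 0.25 × 9600 = -1125 + 4050 + 2400 = 5325
Overall = 0.25 × 3088 + 0.75 × 5325 = 772 + 3993.75 = 4765.75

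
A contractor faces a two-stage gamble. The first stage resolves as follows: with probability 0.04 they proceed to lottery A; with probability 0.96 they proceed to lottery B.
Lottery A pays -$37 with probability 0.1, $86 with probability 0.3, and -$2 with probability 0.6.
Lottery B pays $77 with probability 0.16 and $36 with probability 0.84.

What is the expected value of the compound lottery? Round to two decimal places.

EV(A) = 0.1 × (-37) + 0.3 × 86 + 0.6 × (-2) = -3.7 + 25.8 − 1.2 = 20.9
EV(B) = 0.16 × 77 + 0.84 × 36 = 12.32 + 30.24 = 42.56
Overall = 0.04 × 20.9 + 0.96 × 42.56 = 0.836 + 40.8576 = 41.6936

$41.69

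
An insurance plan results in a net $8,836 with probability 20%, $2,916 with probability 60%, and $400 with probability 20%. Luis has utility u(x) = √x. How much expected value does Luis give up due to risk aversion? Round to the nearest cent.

E[u] = 0.2·√8836 + 0.6·√2916 + 0.2·√400 = 0.2·94 + 0.6·54 + 0.2·20 = 55.2
CE = (55.2)² = 3047.04
Risk premium = EV − CE = 3596.8 − 3047.04 = 549.76

$549.76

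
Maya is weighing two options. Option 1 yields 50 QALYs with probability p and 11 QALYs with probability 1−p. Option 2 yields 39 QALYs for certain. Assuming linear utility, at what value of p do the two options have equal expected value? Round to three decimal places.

p = 0.718

p·50 + (1−p)·11 = 39
39p + 11 = 39
p = (39 − 11) / 39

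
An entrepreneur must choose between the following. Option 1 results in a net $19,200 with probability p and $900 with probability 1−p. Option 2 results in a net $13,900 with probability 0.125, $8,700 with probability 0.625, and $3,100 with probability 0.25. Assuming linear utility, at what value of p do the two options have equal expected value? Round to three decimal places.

p = 0.385

EV(Option 2) = 0.125 × 13900 + 0.625 × 8700 + 0.25 × 3100 = 1737.5 + 5437.5 + 775 = 7950
p·19200 + (1−p)·900 = 7950
18300p + 900 = 7950
p = (7950 − 900) / 18300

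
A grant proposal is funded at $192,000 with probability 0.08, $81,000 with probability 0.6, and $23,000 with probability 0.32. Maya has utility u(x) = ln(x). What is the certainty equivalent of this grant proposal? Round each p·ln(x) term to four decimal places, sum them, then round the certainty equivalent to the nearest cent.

E[u] = 0.08·ln(192000) + 0.6·ln(81000) + 0.32·ln(23000) = 0.9732 + 6.7813 + 3.2138 = 10.9683
CE = e^10.9683 ≈ 58005.90

$58,005.90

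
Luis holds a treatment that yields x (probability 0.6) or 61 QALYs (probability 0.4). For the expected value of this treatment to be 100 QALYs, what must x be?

x = 126 QALYs

0.6·x + 0.4·61 = 100
0.6·x = 100 − 24.4 = 75.6
x = 75.6 / 0.6 = 126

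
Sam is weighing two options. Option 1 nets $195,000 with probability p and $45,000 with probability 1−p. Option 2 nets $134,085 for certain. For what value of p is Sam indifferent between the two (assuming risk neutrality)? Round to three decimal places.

p·195000 + (1−p)·45000 = 134085
150000p + 45000 = 134085
p = (134085 − 45000) / 150000

p = 0.594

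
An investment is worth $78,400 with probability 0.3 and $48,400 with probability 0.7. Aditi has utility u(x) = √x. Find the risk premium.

E[u] = 0.3·√78400 + 0.7·√48400 = 0.3·280 + 0.7·220 = 238
CE = (238)² = 56644
Risk premium = EV − CE = 57400 − 56644 = 756

$756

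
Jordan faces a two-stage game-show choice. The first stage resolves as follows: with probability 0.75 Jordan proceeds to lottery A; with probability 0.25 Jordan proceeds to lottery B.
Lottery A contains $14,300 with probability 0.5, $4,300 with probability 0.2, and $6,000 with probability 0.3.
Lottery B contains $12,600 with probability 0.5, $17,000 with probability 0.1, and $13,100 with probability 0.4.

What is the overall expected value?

$10,667.50

EV(A) = 0.5 × 14300 + 0.2 × 4300 + 0.3 × 6000 = 7150 + 860 + 1800 = 9810
EV(B) = 0.5 × 12600 + 0.1 × 17000 + 0.4 × 13100 = 6300 + 1700 + 5240 = 13240
Overall = 0.75 × 9810 + 0.25 × 13240 = 7357.5 + 3310 = 10667.5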